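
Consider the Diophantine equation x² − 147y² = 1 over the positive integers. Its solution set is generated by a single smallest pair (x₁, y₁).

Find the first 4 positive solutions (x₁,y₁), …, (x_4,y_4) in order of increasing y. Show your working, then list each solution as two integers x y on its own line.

97 8
18817 1552
3650401 301080
708158977 58407968

d=147: √d = [12; 8,24] (ℓ=2, even), read p_1/q_1
k=0  a_k=12  p_k/q_k = 12/1
k=1  a_k=8  p_k/q_k = 97/8
(x₁, y₁) = (97, 8);  97² − 147·8² = 1 ✓
(x_2, y_2) = (97·97 + 147·8·8, 97·8 + 8·97) = (18817, 1552)
(x_3, y_3) = (97·18817 + 147·8·1552, 97·1552 + 8·18817) = (3650401, 301080)
(x_4, y_4) = (97·3650401 + 147·8·301080, 97·301080 + 8·3650401) = (708158977, 58407968)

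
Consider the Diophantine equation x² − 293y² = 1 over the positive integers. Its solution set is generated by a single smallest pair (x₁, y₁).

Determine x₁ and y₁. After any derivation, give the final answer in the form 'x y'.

12320649 719780

√293 → a₀=17, period (8,1,1,8,34); ℓ=5 odd so k=9
k=0  a_k=17  p_k/q_k = 17/1
k=1  a_k=8  p_k/q_k = 137/8
k=2  a_k=1  p_k/q_k = 154/9
…
k=6  a_k=8  p_k/q_k = 679914/39721
k=7  a_k=1  p_k/q_k = 764593/44668
k=8  a_k=1  p_k/q_k = 1444507/84389
k=9  a_k=8  p_k/q_k = 12320649/719780
fundamental: x₁=12320649, y₁=719780  (since 151798391781201 − 293·518083248400 = 1)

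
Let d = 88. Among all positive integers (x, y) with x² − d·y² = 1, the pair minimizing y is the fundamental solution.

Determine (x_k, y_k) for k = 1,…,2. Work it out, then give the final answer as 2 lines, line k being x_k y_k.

d=88: √d = [9; 2,1,1,1,2,18] (ℓ=6, even), read p_5/q_5
i=0: a=9 ⇒ p=9, q=1
…
i=3: a=1 ⇒ p=47, q=5
i=4: a=1 ⇒ p=75, q=8
i=5: a=2 ⇒ p=197, q=21
(x₁, y₁) = (197, 21);  197² − 88·21² = 1 ✓
(197+21√88)^2 = 77617 + 8274√88

197 21
77617 8274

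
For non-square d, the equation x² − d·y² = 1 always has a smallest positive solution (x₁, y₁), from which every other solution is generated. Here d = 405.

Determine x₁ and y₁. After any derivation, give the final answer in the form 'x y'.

161 8

[20; 8,40] for √405; ℓ=2 ⇒ convergent index 1
a_0=20:  p_0=20·1+0=20,  q_0=20·0+1=1
a_1=8:  p_1=8·20+1=161,  q_1=8·1+0=8
→ (161, 8).  Check: 161²=25921, 405·8²=25920, difference 1.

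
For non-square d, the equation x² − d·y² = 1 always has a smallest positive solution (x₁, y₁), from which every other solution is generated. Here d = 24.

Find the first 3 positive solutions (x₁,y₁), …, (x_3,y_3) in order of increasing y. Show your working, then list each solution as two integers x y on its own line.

√24 → a₀=4, period (1,8); ℓ=2 even so k=1
a_0=4:  p_0=4·1+0=4,  q_0=4·0+1=1
a_1=1:  p_1=1·4+1=5,  q_1=1·1+0=1
fundamental: x₁=5, y₁=1  (since 25 − 24·1 = 1)
(x_2, y_2) = (5·5 + 24·1·1, 5·1 + 1·5) = (49, 10)
(x_3, y_3) = (5·49 + 24·1·10, 5·10 + 1·49) = (485, 99)

5 1
49 10
485 99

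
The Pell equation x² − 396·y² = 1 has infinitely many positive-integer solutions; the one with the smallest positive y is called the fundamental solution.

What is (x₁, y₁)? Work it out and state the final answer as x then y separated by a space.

199 10

[19; 1,8,1,38] for √396; ℓ=4 ⇒ convergent index 3
i=0: a=19 ⇒ p=19, q=1
…
i=2: a=8 ⇒ p=179, q=9
i=3: a=1 ⇒ p=199, q=10
→ (199, 10).  Check: 199²=39601, 396·10²=39600, difference 1.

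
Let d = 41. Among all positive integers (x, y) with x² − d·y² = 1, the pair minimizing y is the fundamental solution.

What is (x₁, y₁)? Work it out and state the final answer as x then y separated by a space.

2049 320

[6; 2,2,12] for √41; ℓ=3 ⇒ convergent index 5
a_0=6:  p_0=6·1+0=6,  q_0=6·0+1=1
a_1=2:  p_1=2·6+1=13,  q_1=2·1+0=2
a_2=2:  p_2=2·13+6=32,  q_2=2·2+1=5
a_3=12:  p_3=12·32+13=397,  q_3=12·5+2=62
a_4=2:  p_4=2·397+32=826,  q_4=2·62+5=129
a_5=2:  p_5=2·826+397=2049,  q_5=2·129+62=320
fundamental: x₁=2049, y₁=320  (since 4198401 − 41·102400 = 1)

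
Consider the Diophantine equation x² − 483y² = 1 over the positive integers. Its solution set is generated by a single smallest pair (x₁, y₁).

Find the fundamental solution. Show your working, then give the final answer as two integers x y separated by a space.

√483 = [21; 1,42, …], period ℓ=2 (even) → k=1
a_0=21:  p_0=21·1+0=21,  q_0=21·0+1=1
a_1=1:  p_1=1·21+1=22,  q_1=1·1+0=1
(x₁, y₁) = (22, 1);  22² − 483·1² = 1 ✓

22 1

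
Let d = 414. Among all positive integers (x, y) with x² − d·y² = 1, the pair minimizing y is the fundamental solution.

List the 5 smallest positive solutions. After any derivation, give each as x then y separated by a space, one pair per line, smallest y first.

[20; 2,1,7,2,7,1,2,40] for √414; ℓ=8 ⇒ convergent index 7
k=0  a_k=20  p_k/q_k = 20/1
…
k=4  a_k=2  p_k/q_k = 997/49
…
k=6  a_k=1  p_k/q_k = 8444/415
k=7  a_k=2  p_k/q_k = 24335/1196
(x₁, y₁) = (24335, 1196);  24335² − 414·1196² = 1 ✓
(24335+1196√414)^2 = 1184384449 + 58209320√414
(24335+1196√414)^3 = 57643991108495 + 2833047603204√414
(24335+1196√414)^4 = 2805533046066067201 + 137884426789729360√414
(24335+1196√414)^5 = 136545293294391499564175 + 6710835049023080347996√414

24335 1196
1184384449 58209320
57643991108495 2833047603204
2805533046066067201 137884426789729360
136545293294391499564175 6710835049023080347996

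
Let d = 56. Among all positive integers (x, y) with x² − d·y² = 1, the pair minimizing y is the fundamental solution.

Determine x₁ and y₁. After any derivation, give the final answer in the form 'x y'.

15 2

√56 → a₀=7, period (2,14); ℓ=2 even so k=1
a_0=7:  p_0=7·1+0=7,  q_0=7·0+1=1
a_1=2:  p_1=2·7+1=15,  q_1=2·1+0=2
→ (15, 2).  Check: 15²=225, 56·2²=224, difference 1.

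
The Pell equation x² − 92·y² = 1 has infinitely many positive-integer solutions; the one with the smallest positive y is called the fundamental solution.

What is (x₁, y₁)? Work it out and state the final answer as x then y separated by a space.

1151 120

√92 → a₀=9, period (1,1,2,4,2,1,1,18); ℓ=8 even so k=7
k=0  a_k=9  p_k/q_k = 9/1
…
k=5  a_k=2  p_k/q_k = 470/49
k=6  a_k=1  p_k/q_k = 681/71
k=7  a_k=1  p_k/q_k = 1151/120
fundamental: x₁=1151, y₁=120  (since 1324801 − 92·14400 = 1)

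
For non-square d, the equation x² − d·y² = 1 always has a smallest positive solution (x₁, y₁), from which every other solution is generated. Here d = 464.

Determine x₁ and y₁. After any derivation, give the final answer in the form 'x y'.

9801 455

d=464: √d = [21; 1,1,5,1,1,1,5,1,1,42] (ℓ=10, even), read p_9/q_9
k=0  a_k=21  p_k/q_k = 21/1
…
k=4  a_k=1  p_k/q_k = 280/13
…
k=8  a_k=1  p_k/q_k = 5299/246
k=9  a_k=1  p_k/q_k = 9801/455
(x₁, y₁) = (9801, 455);  9801² − 464·455² = 1 ✓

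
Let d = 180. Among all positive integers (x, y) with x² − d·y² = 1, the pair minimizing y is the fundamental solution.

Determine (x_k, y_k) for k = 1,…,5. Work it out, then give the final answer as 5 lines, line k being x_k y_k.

161 12
51841 3864
16692641 1244196
5374978561 400627248
1730726404001 129000729660

d=180: √d = [13; 2,2,2,26] (ℓ=4, even), read p_3/q_3
a_0=13:  p_0=13·1+0=13,  q_0=13·0+1=1
a_1=2:  p_1=2·13+1=27,  q_1=2·1+0=2
a_2=2:  p_2=2·27+13=67,  q_2=2·2+1=5
a_3=2:  p_3=2·67+27=161,  q_3=2·5+2=12
fundamental: x₁=161, y₁=12  (since 25921 − 180·144 = 1)
(x_2, y_2) = (161·161 + 180·12·12, 161·12 + 12·161) = (51841, 3864)
(x_3, y_3) = (161·51841 + 180·12·3864, 161·3864 + 12·51841) = (16692641, 1244196)
(x_4, y_4) = (161·16692641 + 180·12·1244196, 161·1244196 + 12·16692641) = (5374978561, 400627248)
(x_5, y_5) = (161·5374978561 + 180·12·400627248, 161·400627248 + 12·5374978561) = (1730726404001, 129000729660)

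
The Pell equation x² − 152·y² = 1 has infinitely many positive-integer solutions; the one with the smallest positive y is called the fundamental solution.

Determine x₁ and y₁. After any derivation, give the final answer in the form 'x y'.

37 3

d=152: √d = [12; 3,24] (ℓ=2, even), read p_1/q_1
i=0: a=12 ⇒ p=12, q=1
i=1: a=3 ⇒ p=37, q=3
fundamental: x₁=37, y₁=3  (since 1369 − 152·9 = 1)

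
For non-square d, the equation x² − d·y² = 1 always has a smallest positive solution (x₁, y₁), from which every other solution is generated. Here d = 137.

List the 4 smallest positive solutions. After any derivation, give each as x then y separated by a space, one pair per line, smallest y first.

√137 → a₀=11, period (1,2,2,1,1,2,2,1,22); ℓ=9 odd so k=17
step 0: (11, 1)  from 11·(1,0) + (0,1)
…
step 2: (35, 3)  from 2·(12,1) + (11,1)
step 3: (82, 7)  from 2·(35,3) + (12,1)
…
step 5: (199, 17)  from 1·(117,10) + (82,7)
…
step 7: (1229, 105)  from 2·(515,44) + (199,17)
step 8: (1744, 149)  from 1·(1229,105) + (515,44)
step 9: (39597, 3383)  from 22·(1744,149) + (1229,105)
…
step 11: (122279, 10447)  from 2·(41341,3532) + (39597,3383)
step 12: (285899, 24426)  from 2·(122279,10447) + (41341,3532)
step 13: (408178, 34873)  from 1·(285899,24426) + (122279,10447)
step 14: (694077, 59299)  from 1·(408178,34873) + (285899,24426)
…
step 16: (4286741, 366241)  from 2·(1796332,153471) + (694077,59299)
step 17: (6083073, 519712)  from 1·(4286741,366241) + (1796332,153471)
fundamental: x₁=6083073, y₁=519712  (since 37003777123329 − 137·270100562944 = 1)
(x_2, y_2) = (6083073·6083073 + 137·519712·519712, 6083073·519712 + 519712·6083073) = (74007554246657, 6322892069952)
(x_3, y_3) = (6083073·74007554246657 + 137·519712·6322892069952, 6083073·6322892069952 + 519712·74007554246657) = (900386710067742990849, 76925228065277725280)
(x_4, y_4) = (6083073·900386710067742990849 + 137·519712·76925228065277725280, 6083073·76925228065277725280 + 519712·900386710067742990849) = (10954236171143757109591351297, 935883555725460013412300928)

6083073 519712
74007554246657 6322892069952
900386710067742990849 76925228065277725280
10954236171143757109591351297 935883555725460013412300928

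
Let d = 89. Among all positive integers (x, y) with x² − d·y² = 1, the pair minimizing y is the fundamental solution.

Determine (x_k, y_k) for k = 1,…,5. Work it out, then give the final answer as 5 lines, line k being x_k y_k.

500001 53000
500002000001 53000106000
500003000004500001 53000212000159000
500004000010000008000001 53000318000530000212000
500005000017500025000012500001 53000424001113001060000265000

√89 → a₀=9, period (2,3,3,2,18); ℓ=5 odd so k=9
k=0  a_k=9  p_k/q_k = 9/1
…
k=4  a_k=2  p_k/q_k = 500/53
k=5  a_k=18  p_k/q_k = 9217/977
k=6  a_k=2  p_k/q_k = 18934/2007
k=7  a_k=3  p_k/q_k = 66019/6998
k=8  a_k=3  p_k/q_k = 216991/23001
k=9  a_k=2  p_k/q_k = 500001/53000
→ (500001, 53000).  Check: 500001²=250001000001, 89·53000²=250001000000, difference 1.
(x_2, y_2) = (500001·500001 + 89·53000·53000, 500001·53000 + 53000·500001) = (500002000001, 53000106000)
(x_3, y_3) = (500001·500002000001 + 89·53000·53000106000, 500001·53000106000 + 53000·500002000001) = (500003000004500001, 53000212000159000)
(x_4, y_4) = (500001·500003000004500001 + 89·53000·53000212000159000, 500001·53000212000159000 + 53000·500003000004500001) = (500004000010000008000001, 53000318000530000212000)
(x_5, y_5) = (500001·500004000010000008000001 + 89·53000·53000318000530000212000, 500001·53000318000530000212000 + 53000·500004000010000008000001) = (500005000017500025000012500001, 53000424001113001060000265000)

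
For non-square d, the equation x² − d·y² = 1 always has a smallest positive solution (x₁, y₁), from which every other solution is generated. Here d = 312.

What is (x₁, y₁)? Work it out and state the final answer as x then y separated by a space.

[17; 1,1,1,34] for √312; ℓ=4 ⇒ convergent index 3
step 0: (17, 1)  from 17·(1,0) + (0,1)
step 1: (18, 1)  from 1·(17,1) + (1,0)
step 2: (35, 2)  from 1·(18,1) + (17,1)
step 3: (53, 3)  from 1·(35,2) + (18,1)
→ (53, 3).  Check: 53²=2809, 312·3²=2808, difference 1.

53 3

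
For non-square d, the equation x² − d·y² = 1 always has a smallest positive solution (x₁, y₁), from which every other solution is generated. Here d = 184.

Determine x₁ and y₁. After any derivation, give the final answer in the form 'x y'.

√184 → a₀=13, period (1,1,3,2,1,2,1,2,3,1,1,26); ℓ=12 even so k=11
k=0  a_k=13  p_k/q_k = 13/1
k=1  a_k=1  p_k/q_k = 14/1
…
k=3  a_k=3  p_k/q_k = 95/7
…
k=8  a_k=2  p_k/q_k = 3147/232
…
k=10  a_k=1  p_k/q_k = 13741/1013
k=11  a_k=1  p_k/q_k = 24335/1794
fundamental: x₁=24335, y₁=1794  (since 592192225 − 184·3218436 = 1)

24335 1794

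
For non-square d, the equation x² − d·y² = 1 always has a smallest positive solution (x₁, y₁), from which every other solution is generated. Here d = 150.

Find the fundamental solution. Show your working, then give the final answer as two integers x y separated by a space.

d=150: √d = [12; 4,24] (ℓ=2, even), read p_1/q_1
a_0=12:  p_0=12·1+0=12,  q_0=12·0+1=1
a_1=4:  p_1=4·12+1=49,  q_1=4·1+0=4
→ (49, 4).  Check: 49²=2401, 150·4²=2400, difference 1.

49 4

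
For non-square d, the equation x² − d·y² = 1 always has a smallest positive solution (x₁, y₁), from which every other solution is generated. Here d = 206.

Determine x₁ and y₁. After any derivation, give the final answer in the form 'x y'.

59535 4148

d=206: √d = [14; 2,1,5,14,5,1,2,28] (ℓ=8, even), read p_7/q_7
a_0=14:  p_0=14·1+0=14,  q_0=14·0+1=1
…
a_6=1:  p_6=1·17539+3459=20998,  q_6=1·1222+241=1463
a_7=2:  p_7=2·20998+17539=59535,  q_7=2·1463+1222=4148
→ (59535, 4148).  Check: 59535²=3544416225, 206·4148²=3544416224, difference 1.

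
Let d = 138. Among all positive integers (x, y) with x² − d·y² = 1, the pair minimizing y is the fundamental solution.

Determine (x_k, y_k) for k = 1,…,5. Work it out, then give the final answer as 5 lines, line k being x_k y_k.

d=138: √d = [11; 1,2,1,22] (ℓ=4, even), read p_3/q_3
step 0: (11, 1)  from 11·(1,0) + (0,1)
…
step 2: (35, 3)  from 2·(12,1) + (11,1)
step 3: (47, 4)  from 1·(35,3) + (12,1)
(x₁, y₁) = (47, 4);  47² − 138·4² = 1 ✓
n=2: (47,4)∘(47,4) = (47·47+138·4·4, 47·4+4·47) = (4417,376)
n=3: (4417,376)∘(47,4) = (47·4417+138·4·376, 47·376+4·4417) = (415151,35340)
n=4: (415151,35340)∘(47,4) = (47·415151+138·4·35340, 47·35340+4·415151) = (39019777,3321584)
n=5: (39019777,3321584)∘(47,4) = (47·39019777+138·4·3321584, 47·3321584+4·39019777) = (3667443887,312193556)

47 4
4417 376
415151 35340
39019777 3321584
3667443887 312193556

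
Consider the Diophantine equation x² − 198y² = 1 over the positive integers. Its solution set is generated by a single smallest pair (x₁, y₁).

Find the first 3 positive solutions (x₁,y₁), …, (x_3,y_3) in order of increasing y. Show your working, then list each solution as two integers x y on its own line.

[14; 14,28] for √198; ℓ=2 ⇒ convergent index 1
a_0=14:  p_0=14·1+0=14,  q_0=14·0+1=1
a_1=14:  p_1=14·14+1=197,  q_1=14·1+0=14
fundamental: x₁=197, y₁=14  (since 38809 − 198·196 = 1)
k=2:  x_2 = 197·197+198·14·14 = 77617,  y_2 = 197·14+14·197 = 5516
k=3:  x_3 = 197·77617+198·14·5516 = 30580901,  y_3 = 197·5516+14·77617 = 2173290

197 14
77617 5516
30580901 2173290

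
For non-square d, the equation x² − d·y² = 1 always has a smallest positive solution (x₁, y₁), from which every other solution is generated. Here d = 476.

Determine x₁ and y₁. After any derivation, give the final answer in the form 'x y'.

28799 1320

√476 → a₀=21, period (1,4,2,10,2,4,1,42); ℓ=8 even so k=7
step 0: (21, 1)  from 21·(1,0) + (0,1)
step 1: (22, 1)  from 1·(21,1) + (1,0)
…
step 3: (240, 11)  from 2·(109,5) + (22,1)
step 4: (2509, 115)  from 10·(240,11) + (109,5)
step 5: (5258, 241)  from 2·(2509,115) + (240,11)
step 6: (23541, 1079)  from 4·(5258,241) + (2509,115)
step 7: (28799, 1320)  from 1·(23541,1079) + (5258,241)
(x₁, y₁) = (28799, 1320);  28799² − 476·1320² = 1 ✓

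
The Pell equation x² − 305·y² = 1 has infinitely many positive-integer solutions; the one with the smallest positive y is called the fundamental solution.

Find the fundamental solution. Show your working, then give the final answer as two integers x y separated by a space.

√305 → a₀=17, period (2,6,2,34); ℓ=4 even so k=3
a_0=17:  p_0=17·1+0=17,  q_0=17·0+1=1
a_1=2:  p_1=2·17+1=35,  q_1=2·1+0=2
a_2=6:  p_2=6·35+17=227,  q_2=6·2+1=13
a_3=2:  p_3=2·227+35=489,  q_3=2·13+2=28
fundamental: x₁=489, y₁=28  (since 239121 − 305·784 = 1)

489 28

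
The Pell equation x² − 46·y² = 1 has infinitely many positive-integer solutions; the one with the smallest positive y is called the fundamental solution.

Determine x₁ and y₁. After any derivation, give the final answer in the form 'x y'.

24335 3588

√46 → a₀=6, period (1,3,1,1,2,6,2,1,1,3,1,12); ℓ=12 even so k=11
step 0: (6, 1)  from 6·(1,0) + (0,1)
…
step 2: (27, 4)  from 3·(7,1) + (6,1)
…
step 5: (156, 23)  from 2·(61,9) + (34,5)
…
step 9: (5297, 781)  from 1·(3147,464) + (2150,317)
step 10: (19038, 2807)  from 3·(5297,781) + (3147,464)
step 11: (24335, 3588)  from 1·(19038,2807) + (5297,781)
→ (24335, 3588).  Check: 24335²=592192225, 46·3588²=592192224, difference 1.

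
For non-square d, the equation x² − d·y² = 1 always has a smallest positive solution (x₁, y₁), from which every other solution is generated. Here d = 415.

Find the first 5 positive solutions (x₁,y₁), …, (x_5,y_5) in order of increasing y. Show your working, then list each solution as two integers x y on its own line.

18412804 903849
678062702284831 33284788965192
24970071273761872339444 1225732590794885332887
919538056459614718055705397121 45138347901436822389057205104
33862548008263614468078655355989935124 1662247105585933832332453329850170345

√415 = [20; 2,1,2,4,6,…,1,2,40, …], period ℓ=16 (even) → k=15
a_0=20:  p_0=20·1+0=20,  q_0=20·0+1=1
…
a_5=6:  p_5=6·713+163=4441,  q_5=6·35+8=218
…
a_9=1:  p_9=1·33939+9595=43534,  q_9=1·1666+471=2137
…
a_11=6:  p_11=6·77473+43534=508372,  q_11=6·3803+2137=24955
a_12=4:  p_12=4·508372+77473=2110961,  q_12=4·24955+3803=103623
…
a_14=1:  p_14=1·4730294+2110961=6841255,  q_14=1·232201+103623=335824
a_15=2:  p_15=2·6841255+4730294=18412804,  q_15=2·335824+232201=903849
→ (18412804, 903849).  Check: 18412804²=339031351142416, 415·903849²=339031351142415, difference 1.
n=2: (18412804,903849)∘(18412804,903849) = (18412804·18412804+415·903849·903849, 18412804·903849+903849·18412804) = (678062702284831,33284788965192)
n=3: (678062702284831,33284788965192)∘(18412804,903849) = (18412804·678062702284831+415·903849·33284788965192, 18412804·33284788965192+903849·678062702284831) = (24970071273761872339444,1225732590794885332887)
n=4: (24970071273761872339444,1225732590794885332887)∘(18412804,903849) = (18412804·24970071273761872339444+415·903849·1225732590794885332887, 18412804·1225732590794885332887+903849·24970071273761872339444) = (919538056459614718055705397121,45138347901436822389057205104)
n=5: (919538056459614718055705397121,45138347901436822389057205104)∘(18412804,903849) = (18412804·919538056459614718055705397121+415·903849·45138347901436822389057205104, 18412804·45138347901436822389057205104+903849·919538056459614718055705397121) = (33862548008263614468078655355989935124,1662247105585933832332453329850170345)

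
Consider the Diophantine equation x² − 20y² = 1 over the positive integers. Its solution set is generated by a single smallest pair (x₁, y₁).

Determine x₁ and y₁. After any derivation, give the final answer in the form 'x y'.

9 2

[4; 2,8] for √20; ℓ=2 ⇒ convergent index 1
step 0: (4, 1)  from 4·(1,0) + (0,1)
step 1: (9, 2)  from 2·(4,1) + (1,0)
→ (9, 2).  Check: 9²=81, 20·2²=80, difference 1.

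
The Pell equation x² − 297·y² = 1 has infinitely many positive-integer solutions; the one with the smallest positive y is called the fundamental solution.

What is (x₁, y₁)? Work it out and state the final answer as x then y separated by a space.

48599 2820

[17; 4,3,1,1,2,1,1,3,4,34] for √297; ℓ=10 ⇒ convergent index 9
k=0  a_k=17  p_k/q_k = 17/1
k=1  a_k=4  p_k/q_k = 69/4
…
k=3  a_k=1  p_k/q_k = 293/17
…
k=5  a_k=2  p_k/q_k = 1327/77
…
k=7  a_k=1  p_k/q_k = 3171/184
k=8  a_k=3  p_k/q_k = 11357/659
k=9  a_k=4  p_k/q_k = 48599/2820
(x₁, y₁) = (48599, 2820);  48599² − 297·2820² = 1 ✓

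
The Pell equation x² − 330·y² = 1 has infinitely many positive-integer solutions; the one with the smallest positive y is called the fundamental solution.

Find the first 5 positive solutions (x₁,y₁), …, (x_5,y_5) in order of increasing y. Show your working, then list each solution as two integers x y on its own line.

109 6
23761 1308
5179789 285138
1129170241 62158776
246153932749 13550328030

√330 = [18; 6,36, …], period ℓ=2 (even) → k=1
step 0: (18, 1)  from 18·(1,0) + (0,1)
step 1: (109, 6)  from 6·(18,1) + (1,0)
(x₁, y₁) = (109, 6);  109² − 330·6² = 1 ✓
(x_2, y_2) = (109·109 + 330·6·6, 109·6 + 6·109) = (23761, 1308)
(x_3, y_3) = (109·23761 + 330·6·1308, 109·1308 + 6·23761) = (5179789, 285138)
(x_4, y_4) = (109·5179789 + 330·6·285138, 109·285138 + 6·5179789) = (1129170241, 62158776)
(x_5, y_5) = (109·1129170241 + 330·6·62158776, 109·62158776 + 6·1129170241) = (246153932749, 13550328030)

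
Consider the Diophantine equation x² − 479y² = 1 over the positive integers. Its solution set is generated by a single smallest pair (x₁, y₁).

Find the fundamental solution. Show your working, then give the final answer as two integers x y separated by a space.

d=479: √d = [21; 1,7,1,3,2,21,2,3,1,7,1,42] (ℓ=12, even), read p_11/q_11
k=0  a_k=21  p_k/q_k = 21/1
…
k=3  a_k=1  p_k/q_k = 197/9
…
k=5  a_k=2  p_k/q_k = 1729/79
…
k=7  a_k=2  p_k/q_k = 75879/3467
k=8  a_k=3  p_k/q_k = 264712/12095
k=9  a_k=1  p_k/q_k = 340591/15562
k=10  a_k=7  p_k/q_k = 2648849/121029
k=11  a_k=1  p_k/q_k = 2989440/136591
(x₁, y₁) = (2989440, 136591);  2989440² − 479·136591² = 1 ✓

2989440 136591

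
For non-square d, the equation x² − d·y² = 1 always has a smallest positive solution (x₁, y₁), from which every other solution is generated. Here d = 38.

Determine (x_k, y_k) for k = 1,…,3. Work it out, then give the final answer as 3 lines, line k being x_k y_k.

37 6
2737 444
202501 32850

√38 → a₀=6, period (6,12); ℓ=2 even so k=1
step 0: (6, 1)  from 6·(1,0) + (0,1)
step 1: (37, 6)  from 6·(6,1) + (1,0)
→ (37, 6).  Check: 37²=1369, 38·6²=1368, difference 1.
k=2:  x_2 = 37·37+38·6·6 = 2737,  y_2 = 37·6+6·37 = 444
k=3:  x_3 = 37·2737+38·6·444 = 202501,  y_3 = 37·444+6·2737 = 32850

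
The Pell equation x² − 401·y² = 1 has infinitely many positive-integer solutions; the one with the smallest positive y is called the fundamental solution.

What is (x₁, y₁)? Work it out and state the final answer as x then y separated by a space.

801 40

√401 = [20; 40, …], period ℓ=1 (odd) → k=1
step 0: (20, 1)  from 20·(1,0) + (0,1)
step 1: (801, 40)  from 40·(20,1) + (1,0)
→ (801, 40).  Check: 801²=641601, 401·40²=641600, difference 1.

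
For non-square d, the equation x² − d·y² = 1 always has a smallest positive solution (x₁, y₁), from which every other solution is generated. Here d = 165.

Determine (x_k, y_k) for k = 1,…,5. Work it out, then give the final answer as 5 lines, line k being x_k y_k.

[12; 1,5,2,5,1,24] for √165; ℓ=6 ⇒ convergent index 5
step 0: (12, 1)  from 12·(1,0) + (0,1)
step 1: (13, 1)  from 1·(12,1) + (1,0)
…
step 4: (912, 71)  from 5·(167,13) + (77,6)
step 5: (1079, 84)  from 1·(912,71) + (167,13)
(x₁, y₁) = (1079, 84);  1079² − 165·84² = 1 ✓
(1079+84√165)^2 = 2328481 + 181272√165
(1079+84√165)^3 = 5024860919 + 391184892√165
(1079+84√165)^4 = 10843647534721 + 844176815664√165
(1079+84√165)^5 = 23400586355066999 + 1821733177018020√165

1079 84
2328481 181272
5024860919 391184892
10843647534721 844176815664
23400586355066999 1821733177018020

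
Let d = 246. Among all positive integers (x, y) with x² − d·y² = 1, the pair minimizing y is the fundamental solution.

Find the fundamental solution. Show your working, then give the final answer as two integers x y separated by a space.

√246 = [15; 1,2,5,1,14,1,5,2,1,30, …], period ℓ=10 (even) → k=9
step 0: (15, 1)  from 15·(1,0) + (0,1)
step 1: (16, 1)  from 1·(15,1) + (1,0)
step 2: (47, 3)  from 2·(16,1) + (15,1)
…
step 6: (4721, 301)  from 1·(4423,282) + (298,19)
…
step 8: (60777, 3875)  from 2·(28028,1787) + (4721,301)
step 9: (88805, 5662)  from 1·(60777,3875) + (28028,1787)
(x₁, y₁) = (88805, 5662);  88805² − 246·5662² = 1 ✓

88805 5662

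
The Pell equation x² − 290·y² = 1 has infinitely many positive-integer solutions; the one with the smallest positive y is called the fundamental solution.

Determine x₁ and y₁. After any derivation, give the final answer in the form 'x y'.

√290 = [17; 34, …], period ℓ=1 (odd) → k=1
a_0=17:  p_0=17·1+0=17,  q_0=17·0+1=1
a_1=34:  p_1=34·17+1=579,  q_1=34·1+0=34
→ (579, 34).  Check: 579²=335241, 290·34²=335240, difference 1.

579 34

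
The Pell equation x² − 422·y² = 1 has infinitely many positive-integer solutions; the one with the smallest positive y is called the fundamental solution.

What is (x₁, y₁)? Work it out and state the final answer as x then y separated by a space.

√422 → a₀=20, period (1,1,5,2,1,…,1,1,40); ℓ=14 even so k=13
step 0: (20, 1)  from 20·(1,0) + (0,1)
step 1: (21, 1)  from 1·(20,1) + (1,0)
step 2: (41, 2)  from 1·(21,1) + (20,1)
step 3: (226, 11)  from 5·(41,2) + (21,1)
…
step 6: (2650, 129)  from 3·(719,35) + (493,24)
…
step 8: (163807, 7974)  from 3·(53719,2615) + (2650,129)
step 9: (217526, 10589)  from 1·(163807,7974) + (53719,2615)
step 10: (598859, 29152)  from 2·(217526,10589) + (163807,7974)
…
step 12: (3810680, 185501)  from 1·(3211821,156349) + (598859,29152)
step 13: (7022501, 341850)  from 1·(3810680,185501) + (3211821,156349)
(x₁, y₁) = (7022501, 341850);  7022501² − 422·341850² = 1 ✓

7022501 341850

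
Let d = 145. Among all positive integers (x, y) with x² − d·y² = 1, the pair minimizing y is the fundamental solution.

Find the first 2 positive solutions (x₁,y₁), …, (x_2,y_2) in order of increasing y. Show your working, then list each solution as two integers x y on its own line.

289 24
167041 13872

d=145: √d = [12; 24] (ℓ=1, odd), read p_1/q_1
step 0: (12, 1)  from 12·(1,0) + (0,1)
step 1: (289, 24)  from 24·(12,1) + (1,0)
→ (289, 24).  Check: 289²=83521, 145·24²=83520, difference 1.
(289+24√145)^2 = 167041 + 13872√145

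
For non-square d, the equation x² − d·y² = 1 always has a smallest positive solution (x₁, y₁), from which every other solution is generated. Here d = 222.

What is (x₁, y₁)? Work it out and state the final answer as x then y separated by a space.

149 10

[14; 1,8,1,28] for √222; ℓ=4 ⇒ convergent index 3
i=0: a=14 ⇒ p=14, q=1
…
i=2: a=8 ⇒ p=134, q=9
i=3: a=1 ⇒ p=149, q=10
(x₁, y₁) = (149, 10);  149² − 222·10² = 1 ✓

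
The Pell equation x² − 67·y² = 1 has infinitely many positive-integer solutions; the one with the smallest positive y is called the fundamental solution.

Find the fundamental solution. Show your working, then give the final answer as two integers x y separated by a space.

48842 5967

√67 → a₀=8, period (5,2,1,1,7,1,1,2,5,16); ℓ=10 even so k=9
k=0  a_k=8  p_k/q_k = 8/1
k=1  a_k=5  p_k/q_k = 41/5
k=2  a_k=2  p_k/q_k = 90/11
…
k=4  a_k=1  p_k/q_k = 221/27
…
k=6  a_k=1  p_k/q_k = 1899/232
…
k=8  a_k=2  p_k/q_k = 9053/1106
k=9  a_k=5  p_k/q_k = 48842/5967
fundamental: x₁=48842, y₁=5967  (since 2385540964 − 67·35605089 = 1)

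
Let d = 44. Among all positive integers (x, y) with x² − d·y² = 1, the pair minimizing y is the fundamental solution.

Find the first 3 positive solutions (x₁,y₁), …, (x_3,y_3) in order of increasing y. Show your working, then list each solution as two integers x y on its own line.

[6; 1,1,1,2,1,1,1,12] for √44; ℓ=8 ⇒ convergent index 7
k=0  a_k=6  p_k/q_k = 6/1
k=1  a_k=1  p_k/q_k = 7/1
k=2  a_k=1  p_k/q_k = 13/2
k=3  a_k=1  p_k/q_k = 20/3
…
k=6  a_k=1  p_k/q_k = 126/19
k=7  a_k=1  p_k/q_k = 199/30
fundamental: x₁=199, y₁=30  (since 39601 − 44·900 = 1)
(x_2, y_2) = (199·199 + 44·30·30, 199·30 + 30·199) = (79201, 11940)
(x_3, y_3) = (199·79201 + 44·30·11940, 199·11940 + 30·79201) = (31521799, 4752090)

199 30
79201 11940
31521799 4752090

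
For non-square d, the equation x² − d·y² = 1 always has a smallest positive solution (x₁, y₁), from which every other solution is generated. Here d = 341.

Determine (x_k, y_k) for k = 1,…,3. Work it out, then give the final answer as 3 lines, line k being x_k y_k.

√341 → a₀=18, period (2,6,1,8,2,…,6,2,36); ℓ=14 even so k=13
step 0: (18, 1)  from 18·(1,0) + (0,1)
…
step 12: (4953942, 268271)  from 6·(718667,38918) + (641940,34763)
step 13: (10626551, 575460)  from 2·(4953942,268271) + (718667,38918)
(x₁, y₁) = (10626551, 575460);  10626551² − 341·575460² = 1 ✓
n=2: (10626551,575460)∘(10626551,575460) = (10626551·10626551+341·575460·575460, 10626551·575460+575460·10626551) = (225847172311201,12230310076920)
n=3: (225847172311201,12230310076920)∘(10626551,575460) = (10626551·225847172311201+341·575460·12230310076920, 10626551·12230310076920+575460·225847172311201) = (4799952989541519968951,259932027556408030380)

10626551 575460
225847172311201 12230310076920
4799952989541519968951 259932027556408030380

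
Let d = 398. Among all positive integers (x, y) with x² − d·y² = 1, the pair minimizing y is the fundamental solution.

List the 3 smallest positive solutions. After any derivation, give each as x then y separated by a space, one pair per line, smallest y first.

399 20
318401 15960
254083599 12736060

√398 → a₀=19, period (1,18,1,38); ℓ=4 even so k=3
k=0  a_k=19  p_k/q_k = 19/1
k=1  a_k=1  p_k/q_k = 20/1
k=2  a_k=18  p_k/q_k = 379/19
k=3  a_k=1  p_k/q_k = 399/20
fundamental: x₁=399, y₁=20  (since 159201 − 398·400 = 1)
n=2: (399,20)∘(399,20) = (399·399+398·20·20, 399·20+20·399) = (318401,15960)
n=3: (318401,15960)∘(399,20) = (399·318401+398·20·15960, 399·15960+20·318401) = (254083599,12736060)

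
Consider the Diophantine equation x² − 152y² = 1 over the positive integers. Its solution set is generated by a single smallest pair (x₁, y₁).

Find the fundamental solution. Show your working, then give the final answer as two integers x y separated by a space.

√152 = [12; 3,24, …], period ℓ=2 (even) → k=1
step 0: (12, 1)  from 12·(1,0) + (0,1)
step 1: (37, 3)  from 3·(12,1) + (1,0)
(x₁, y₁) = (37, 3);  37² − 152·3² = 1 ✓

37 3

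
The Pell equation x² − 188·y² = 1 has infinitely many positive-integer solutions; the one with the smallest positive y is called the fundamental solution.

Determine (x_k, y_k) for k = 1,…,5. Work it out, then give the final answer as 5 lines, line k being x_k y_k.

√188 = [13; 1,2,2,6,2,2,1,26, …], period ℓ=8 (even) → k=7
k=0  a_k=13  p_k/q_k = 13/1
…
k=6  a_k=2  p_k/q_k = 3277/239
k=7  a_k=1  p_k/q_k = 4607/336
(x₁, y₁) = (4607, 336);  4607² − 188·336² = 1 ✓
n=2: (4607,336)∘(4607,336) = (4607·4607+188·336·336, 4607·336+336·4607) = (42448897,3095904)
n=3: (42448897,3095904)∘(4607,336) = (4607·42448897+188·336·3095904, 4607·3095904+336·42448897) = (391124132351,28525659120)
n=4: (391124132351,28525659120)∘(4607,336) = (4607·391124132351+188·336·28525659120, 4607·28525659120+336·391124132351) = (3603817713033217,262835420035776)
n=5: (3603817713033217,262835420035776)∘(4607,336) = (4607·3603817713033217+188·336·262835420035776, 4607·262835420035776+336·3603817713033217) = (33205576016763929087,2421765531683980944)

4607 336
42448897 3095904
391124132351 28525659120
3603817713033217 262835420035776
33205576016763929087 2421765531683980944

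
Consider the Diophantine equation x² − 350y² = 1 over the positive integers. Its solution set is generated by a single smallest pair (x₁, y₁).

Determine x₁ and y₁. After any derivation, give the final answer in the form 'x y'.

449 24

√350 = [18; 1,2,2,2,1,36, …], period ℓ=6 (even) → k=5
step 0: (18, 1)  from 18·(1,0) + (0,1)
step 1: (19, 1)  from 1·(18,1) + (1,0)
…
step 4: (318, 17)  from 2·(131,7) + (56,3)
step 5: (449, 24)  from 1·(318,17) + (131,7)
fundamental: x₁=449, y₁=24  (since 201601 − 350·576 = 1)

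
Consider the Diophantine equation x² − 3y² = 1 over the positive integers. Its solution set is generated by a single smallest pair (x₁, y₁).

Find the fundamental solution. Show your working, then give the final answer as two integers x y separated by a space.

[1; 1,2] for √3; ℓ=2 ⇒ convergent index 1
a_0=1:  p_0=1·1+0=1,  q_0=1·0+1=1
a_1=1:  p_1=1·1+1=2,  q_1=1·1+0=1
fundamental: x₁=2, y₁=1  (since 4 − 3·1 = 1)

2 1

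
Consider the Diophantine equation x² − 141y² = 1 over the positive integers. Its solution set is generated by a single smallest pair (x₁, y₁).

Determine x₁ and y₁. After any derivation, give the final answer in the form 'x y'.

95 8

√141 → a₀=11, period (1,6,1,22); ℓ=4 even so k=3
a_0=11:  p_0=11·1+0=11,  q_0=11·0+1=1
…
a_2=6:  p_2=6·12+11=83,  q_2=6·1+1=7
a_3=1:  p_3=1·83+12=95,  q_3=1·7+1=8
(x₁, y₁) = (95, 8);  95² − 141·8² = 1 ✓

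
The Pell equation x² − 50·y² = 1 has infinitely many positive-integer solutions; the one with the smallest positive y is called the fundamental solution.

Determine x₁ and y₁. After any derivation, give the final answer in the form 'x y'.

√50 = [7; 14, …], period ℓ=1 (odd) → k=1
step 0: (7, 1)  from 7·(1,0) + (0,1)
step 1: (99, 14)  from 14·(7,1) + (1,0)
fundamental: x₁=99, y₁=14  (since 9801 − 50·196 = 1)

99 14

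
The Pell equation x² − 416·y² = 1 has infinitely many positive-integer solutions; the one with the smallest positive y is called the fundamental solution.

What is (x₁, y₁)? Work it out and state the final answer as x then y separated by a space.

5201 255

d=416: √d = [20; 2,1,1,9,1,1,2,40] (ℓ=8, even), read p_7/q_7
step 0: (20, 1)  from 20·(1,0) + (0,1)
step 1: (41, 2)  from 2·(20,1) + (1,0)
step 2: (61, 3)  from 1·(41,2) + (20,1)
step 3: (102, 5)  from 1·(61,3) + (41,2)
step 4: (979, 48)  from 9·(102,5) + (61,3)
…
step 6: (2060, 101)  from 1·(1081,53) + (979,48)
step 7: (5201, 255)  from 2·(2060,101) + (1081,53)
fundamental: x₁=5201, y₁=255  (since 27050401 − 416·65025 = 1)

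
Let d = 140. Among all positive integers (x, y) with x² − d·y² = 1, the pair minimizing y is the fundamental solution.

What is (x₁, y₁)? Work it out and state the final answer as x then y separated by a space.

√140 = [11; 1,4,1,22, …], period ℓ=4 (even) → k=3
a_0=11:  p_0=11·1+0=11,  q_0=11·0+1=1
…
a_2=4:  p_2=4·12+11=59,  q_2=4·1+1=5
a_3=1:  p_3=1·59+12=71,  q_3=1·5+1=6
fundamental: x₁=71, y₁=6  (since 5041 − 140·36 = 1)

71 6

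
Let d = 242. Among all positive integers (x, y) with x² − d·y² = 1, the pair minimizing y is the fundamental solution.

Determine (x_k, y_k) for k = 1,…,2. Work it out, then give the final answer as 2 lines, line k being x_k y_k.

19601 1260
768398401 49394520

[15; 1,1,3,1,14,1,3,1,1,30] for √242; ℓ=10 ⇒ convergent index 9
step 0: (15, 1)  from 15·(1,0) + (0,1)
…
step 4: (140, 9)  from 1·(109,7) + (31,2)
…
step 6: (2209, 142)  from 1·(2069,133) + (140,9)
…
step 8: (10905, 701)  from 1·(8696,559) + (2209,142)
step 9: (19601, 1260)  from 1·(10905,701) + (8696,559)
→ (19601, 1260).  Check: 19601²=384199201, 242·1260²=384199200, difference 1.
n=2: (19601,1260)∘(19601,1260) = (19601·19601+242·1260·1260, 19601·1260+1260·19601) = (768398401,49394520)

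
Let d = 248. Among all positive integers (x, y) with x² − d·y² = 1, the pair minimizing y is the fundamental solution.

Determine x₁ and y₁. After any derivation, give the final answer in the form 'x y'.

√248 → a₀=15, period (1,2,1,30); ℓ=4 even so k=3
step 0: (15, 1)  from 15·(1,0) + (0,1)
step 1: (16, 1)  from 1·(15,1) + (1,0)
step 2: (47, 3)  from 2·(16,1) + (15,1)
step 3: (63, 4)  from 1·(47,3) + (16,1)
→ (63, 4).  Check: 63²=3969, 248·4²=3968, difference 1.

63 4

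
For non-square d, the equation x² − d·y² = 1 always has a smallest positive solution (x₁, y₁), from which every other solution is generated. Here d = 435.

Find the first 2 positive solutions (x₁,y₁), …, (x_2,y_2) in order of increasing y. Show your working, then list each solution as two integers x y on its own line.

146 7
42631 2044

√435 = [20; 1,5,1,40, …], period ℓ=4 (even) → k=3
k=0  a_k=20  p_k/q_k = 20/1
k=1  a_k=1  p_k/q_k = 21/1
k=2  a_k=5  p_k/q_k = 125/6
k=3  a_k=1  p_k/q_k = 146/7
fundamental: x₁=146, y₁=7  (since 21316 − 435·49 = 1)
n=2: (146,7)∘(146,7) = (146·146+435·7·7, 146·7+7·146) = (42631,2044)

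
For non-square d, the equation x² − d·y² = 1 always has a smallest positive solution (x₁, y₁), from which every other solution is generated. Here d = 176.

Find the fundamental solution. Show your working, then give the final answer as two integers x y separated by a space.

199 15

[13; 3,1,3,26] for √176; ℓ=4 ⇒ convergent index 3
i=0: a=13 ⇒ p=13, q=1
i=1: a=3 ⇒ p=40, q=3
i=2: a=1 ⇒ p=53, q=4
i=3: a=3 ⇒ p=199, q=15
fundamental: x₁=199, y₁=15  (since 39601 − 176·225 = 1)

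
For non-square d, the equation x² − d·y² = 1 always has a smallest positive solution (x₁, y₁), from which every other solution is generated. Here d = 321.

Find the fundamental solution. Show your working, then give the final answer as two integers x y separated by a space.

215 12

d=321: √d = [17; 1,10,1,34] (ℓ=4, even), read p_3/q_3
k=0  a_k=17  p_k/q_k = 17/1
…
k=2  a_k=10  p_k/q_k = 197/11
k=3  a_k=1  p_k/q_k = 215/12
→ (215, 12).  Check: 215²=46225, 321·12²=46224, difference 1.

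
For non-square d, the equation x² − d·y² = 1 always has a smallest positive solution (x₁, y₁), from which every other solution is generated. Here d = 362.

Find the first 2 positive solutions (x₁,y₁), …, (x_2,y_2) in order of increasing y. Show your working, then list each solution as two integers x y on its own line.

√362 = [19; 38, …], period ℓ=1 (odd) → k=1
a_0=19:  p_0=19·1+0=19,  q_0=19·0+1=1
a_1=38:  p_1=38·19+1=723,  q_1=38·1+0=38
→ (723, 38).  Check: 723²=522729, 362·38²=522728, difference 1.
k=2:  x_2 = 723·723+362·38·38 = 1045457,  y_2 = 723·38+38·723 = 54948

723 38
1045457 54948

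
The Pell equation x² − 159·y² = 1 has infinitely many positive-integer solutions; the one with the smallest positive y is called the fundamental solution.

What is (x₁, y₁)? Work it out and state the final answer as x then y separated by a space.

√159 = [12; 1,1,1,1,3,1,1,1,1,24, …], period ℓ=10 (even) → k=9
k=0  a_k=12  p_k/q_k = 12/1
…
k=3  a_k=1  p_k/q_k = 38/3
…
k=8  a_k=1  p_k/q_k = 807/64
k=9  a_k=1  p_k/q_k = 1324/105
(x₁, y₁) = (1324, 105);  1324² − 159·105² = 1 ✓

1324 105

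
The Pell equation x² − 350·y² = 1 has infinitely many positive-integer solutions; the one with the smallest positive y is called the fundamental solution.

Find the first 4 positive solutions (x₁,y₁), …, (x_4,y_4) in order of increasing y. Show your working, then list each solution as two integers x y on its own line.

449 24
403201 21552
362074049 19353672
325142092801 17379575904

√350 → a₀=18, period (1,2,2,2,1,36); ℓ=6 even so k=5
step 0: (18, 1)  from 18·(1,0) + (0,1)
…
step 4: (318, 17)  from 2·(131,7) + (56,3)
step 5: (449, 24)  from 1·(318,17) + (131,7)
fundamental: x₁=449, y₁=24  (since 201601 − 350·576 = 1)
(449+24√350)^2 = 403201 + 21552√350
(449+24√350)^3 = 362074049 + 19353672√350
(449+24√350)^4 = 325142092801 + 17379575904√350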